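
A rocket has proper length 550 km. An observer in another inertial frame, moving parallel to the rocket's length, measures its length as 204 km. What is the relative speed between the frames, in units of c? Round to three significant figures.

Length contraction gives γ = L₀/L = 550/204 = 2.6961.
β = √(1 − 1/γ²) = √0.862429 = 0.929.

0.929c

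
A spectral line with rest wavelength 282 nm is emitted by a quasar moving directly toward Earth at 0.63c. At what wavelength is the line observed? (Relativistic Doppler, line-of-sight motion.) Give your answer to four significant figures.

Relativistic Doppler for wavelength: λ_obs = λ_src · √((1−β)/(1+β)).
With β = 0.63: factor = √(0.37/1.63) = 0.47644.
λ_obs = 282 × 0.47644 = 134.4 nm.

134.4 nm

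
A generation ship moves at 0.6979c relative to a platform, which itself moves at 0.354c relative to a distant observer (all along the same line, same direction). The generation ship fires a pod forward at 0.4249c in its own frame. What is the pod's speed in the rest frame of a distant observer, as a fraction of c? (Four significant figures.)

0.9337c

Compose velocities in two stages. Stage 1 (into S'): u₁ = (0.4249+0.6979)/(1+0.4249×0.6979) = 0.866.
Stage 2 (into S): u = (0.866+0.354)/(1+0.866×0.354) = 0.93375, so the speed is 0.9337c.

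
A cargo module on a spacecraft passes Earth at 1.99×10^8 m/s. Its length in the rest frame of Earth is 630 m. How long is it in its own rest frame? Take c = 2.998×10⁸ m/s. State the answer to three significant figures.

β = v/c = (1.99×10^8 m/s)/(2.998×10⁸ m/s) = 0.663776.
Lorentz factor: γ = (1 − 0.4405986)^(−1/2) = 1.337.
Proper length: L₀ = γ·L = 1.337 × 630 = 842 m.

842 m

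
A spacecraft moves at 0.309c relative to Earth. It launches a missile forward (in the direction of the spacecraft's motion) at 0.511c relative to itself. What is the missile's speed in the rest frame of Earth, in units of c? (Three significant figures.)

0.708c

Relativistic velocity addition: u = (u' + v)/(1 + u'v/c²), with u' = 0.511c and v = 0.309c.
Numerator: 0.511 + 0.309 = 0.82. Denominator: 1 + (0.511)(0.309) = 1.157899.
u = 0.82/1.157899 = 0.70818, so the speed is 0.708c.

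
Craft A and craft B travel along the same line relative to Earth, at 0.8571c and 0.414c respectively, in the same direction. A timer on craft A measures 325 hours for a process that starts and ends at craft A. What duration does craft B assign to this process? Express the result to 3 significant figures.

447 hours

The velocity of craft A relative to craft B is (0.8571 − 0.414)c / (1 − 0.8571×0.414) = 0.68681c; relative speed 0.68681c.
At |u| = 0.68681c, γ = (1 − 0.471708)^(−1/2) = 1.3758.
Craft A's interval is proper; time dilation gives Δt_B = γΔτ = 1.3758 × 325 hours = 447 hours.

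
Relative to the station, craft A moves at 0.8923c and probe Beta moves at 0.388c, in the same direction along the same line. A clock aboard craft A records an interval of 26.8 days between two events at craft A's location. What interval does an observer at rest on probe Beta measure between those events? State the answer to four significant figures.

42.11 days

The velocity of craft A relative to probe Beta is (0.8923 − 0.388)c / (1 − 0.8923×0.388) = 0.77135c; relative speed 0.77135c.
At |u| = 0.77135c, γ = (1 − 0.594981)^(−1/2) = 1.5713.
Craft A's interval is proper; time dilation gives Δt_B = γΔτ = 1.5713 × 26.8 days = 42.11 days.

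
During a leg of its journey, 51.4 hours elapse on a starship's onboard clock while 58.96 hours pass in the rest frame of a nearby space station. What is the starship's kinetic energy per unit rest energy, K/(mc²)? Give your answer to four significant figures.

From Δt = γΔτ: γ = 58.96/51.4 = 1.14708.
K/(mc²) = γ − 1 = 1.14708 − 1 = 0.1471.

0.1471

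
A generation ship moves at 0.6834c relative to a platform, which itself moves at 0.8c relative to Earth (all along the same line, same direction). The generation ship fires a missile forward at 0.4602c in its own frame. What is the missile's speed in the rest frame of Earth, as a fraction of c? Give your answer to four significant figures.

Apply u = (u'+v)/(1+u'v) twice. Missile in the platform frame: (0.4602+0.6834)/(1+0.4602·0.6834) = 1.1436/1.31450068 = 0.86999c.
That velocity, transformed to the rest frame of Earth: (0.86999+0.8)/(1+0.86999·0.8) = 1.66999/1.695992 = 0.98467c.

0.9847c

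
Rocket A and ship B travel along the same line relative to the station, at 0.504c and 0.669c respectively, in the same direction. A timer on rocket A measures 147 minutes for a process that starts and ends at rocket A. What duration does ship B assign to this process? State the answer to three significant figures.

152 minutes

The velocity of rocket A relative to ship B is (0.504 − 0.669)c / (1 − 0.504×0.669) = −0.24893c; relative speed 0.24893c.
γ for this relative speed: γ = 1/√(1 − 0.0619661) = 1.0325.
The clock on rocket A records proper time, so ship B measures Δt = γΔτ = 1.0325 × 147 = 152 minutes.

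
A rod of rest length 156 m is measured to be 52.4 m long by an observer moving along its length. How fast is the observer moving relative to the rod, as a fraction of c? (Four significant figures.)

0.9419c

Length contraction gives γ = L₀/L = 156/52.4 = 2.9771.
β = √(1 − 1/γ²) = √0.887173 = 0.9419.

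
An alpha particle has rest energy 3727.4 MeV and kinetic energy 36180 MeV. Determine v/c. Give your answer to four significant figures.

K = (γ−1)mc², so γ = 1 + 36180/3727.4 = 10.706.
Then v/c = √(1 − γ⁻²) = √(1 − 0.0087246) = √0.9912754 = 0.9956.

0.9956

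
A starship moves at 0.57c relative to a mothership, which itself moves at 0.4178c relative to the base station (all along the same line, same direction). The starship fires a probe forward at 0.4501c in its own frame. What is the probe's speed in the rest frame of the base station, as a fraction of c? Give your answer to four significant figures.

0.9182c

Compose velocities in two stages. Stage 1 (into S'): u₁ = (0.4501+0.57)/(1+0.4501×0.57) = 0.81182.
Stage 2 (into S): u = (0.81182+0.4178)/(1+0.81182×0.4178) = 0.91819, so the speed is 0.9182c.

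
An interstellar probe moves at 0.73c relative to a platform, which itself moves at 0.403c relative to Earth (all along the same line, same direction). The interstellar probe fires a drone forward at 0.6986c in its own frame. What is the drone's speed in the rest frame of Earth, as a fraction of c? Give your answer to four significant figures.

Compose velocities in two stages. Stage 1 (into S'): u₁ = (0.6986+0.73)/(1+0.6986×0.73) = 0.94611.
Stage 2 (into S): u = (0.94611+0.403)/(1+0.94611×0.403) = 0.97671, so the speed is 0.9767c.

0.9767c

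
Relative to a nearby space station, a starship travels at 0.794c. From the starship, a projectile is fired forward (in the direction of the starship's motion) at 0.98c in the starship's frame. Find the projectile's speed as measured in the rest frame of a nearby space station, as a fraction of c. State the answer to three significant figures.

0.998c

Relativistic velocity addition: u = (u' + v)/(1 + u'v/c²), with u' = 0.98c and v = 0.794c.
Numerator: 0.98 + 0.794 = 1.774. Denominator: 1 + (0.98)(0.794) = 1.77812.
u = 1.774/1.77812 = 0.99768, so the speed is 0.998c.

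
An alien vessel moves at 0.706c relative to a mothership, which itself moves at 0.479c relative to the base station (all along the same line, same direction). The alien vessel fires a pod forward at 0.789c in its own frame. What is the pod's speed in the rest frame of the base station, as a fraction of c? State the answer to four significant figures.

Apply u = (u'+v)/(1+u'v) twice. Pod in the mothership frame: (0.789+0.706)/(1+0.789·0.706) = 1.495/1.557034 = 0.96016c.
That velocity, transformed to the rest frame of the base station: (0.96016+0.479)/(1+0.96016·0.479) = 1.43916/1.45991664 = 0.98578c.

0.9858c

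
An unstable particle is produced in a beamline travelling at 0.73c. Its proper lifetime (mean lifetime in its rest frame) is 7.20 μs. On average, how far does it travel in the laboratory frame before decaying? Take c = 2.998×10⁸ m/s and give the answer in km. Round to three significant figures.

β² = 0.5329, so γ = 1/√0.4671 = 1.4632.
Lab-frame lifetime: Δt = γτ = 1.4632 × 7.20 μs = 10.535 μs.
Distance: d = vΔt = 0.73 × 2.998×10⁸ m/s × 1.0535×10^-5 s = 2310 m = 2.31 km.

2.31 km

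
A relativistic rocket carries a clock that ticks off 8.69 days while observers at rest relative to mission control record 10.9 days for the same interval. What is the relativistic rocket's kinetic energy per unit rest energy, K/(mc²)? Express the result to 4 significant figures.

From Δt = γΔτ: γ = 10.9/8.69 = 1.25432.
K/(mc²) = γ − 1 = 1.25432 − 1 = 0.2543.

0.2543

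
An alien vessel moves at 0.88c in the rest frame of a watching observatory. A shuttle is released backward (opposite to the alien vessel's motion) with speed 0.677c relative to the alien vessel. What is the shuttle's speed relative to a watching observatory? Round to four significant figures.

In units of c, u = (u' + v)/(1 + u'v) with u' = −0.677 and v = 0.88.
Numerator: −0.677 + 0.88 = 0.203. Denominator: 1 + (−0.677)(0.88) = 0.40424.
u = 0.203/0.40424 = 0.50218, so the speed is 0.5022c.

0.5022c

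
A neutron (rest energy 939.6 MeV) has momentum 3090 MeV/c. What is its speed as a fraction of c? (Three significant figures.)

pc/(mc²) = 3090/939.6 = 3.2886 = βγ = β/√(1−β²).
So β² = x²/(1 + x²) with x = 3.2886: x² = 10.8149, β² = 10.8149/11.8149 = 0.915361, β = 0.957.

0.957c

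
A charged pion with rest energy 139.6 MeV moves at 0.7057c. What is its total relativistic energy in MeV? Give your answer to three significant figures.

β² = 0.49801249, so γ = 1/√0.50198751 = 1.4114.
Total energy: E = γmc² = 1.4114 × 139.6 MeV = 197 MeV.

197 MeV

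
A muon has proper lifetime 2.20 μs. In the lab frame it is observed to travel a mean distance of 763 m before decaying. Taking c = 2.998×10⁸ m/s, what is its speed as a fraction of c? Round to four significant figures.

Lab distance = (lab lifetime)·v = γτ·βc, so βγ = d/(cτ) = 763.0/(2.998×10⁸ × 2.200×10^-6) = 1.1568.
With βγ = 1.1568: γ² = 1 + (βγ)² = 2.33819, and β = (βγ)/γ = 1.1568/1.52911 = 0.7565.

0.7565c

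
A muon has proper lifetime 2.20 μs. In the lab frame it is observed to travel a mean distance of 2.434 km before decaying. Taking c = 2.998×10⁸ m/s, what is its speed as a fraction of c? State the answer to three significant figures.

Let x = d/(cτ) = 2434 m / (2.998×10⁸ m/s × 2.200×10^-6 s) = 3.6903. Since d = βγcτ, x = βγ = β/√(1−β²).
Solving: β² = x²/(1+x²) = 13.6183/14.6183 = 0.931593, so β = 0.965.

0.965c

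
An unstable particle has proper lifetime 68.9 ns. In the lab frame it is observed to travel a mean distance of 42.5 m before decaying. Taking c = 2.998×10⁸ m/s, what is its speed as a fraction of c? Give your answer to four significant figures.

Lab distance = (lab lifetime)·v = γτ·βc, so βγ = d/(cτ) = 42.50/(2.998×10⁸ × 6.890×10^-8) = 2.0575.
With βγ = 2.0575: γ² = 1 + (βγ)² = 5.23331, and β = (βγ)/γ = 2.0575/2.28764 = 0.8994.

0.8994c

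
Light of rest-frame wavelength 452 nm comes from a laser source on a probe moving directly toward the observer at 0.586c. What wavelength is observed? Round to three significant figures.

231 nm

Relativistic Doppler for wavelength: λ_obs = λ_src · √((1−β)/(1+β)).
With β = 0.586: factor = √(0.414/1.586) = 0.51091.
λ_obs = 452 × 0.51091 = 231 nm.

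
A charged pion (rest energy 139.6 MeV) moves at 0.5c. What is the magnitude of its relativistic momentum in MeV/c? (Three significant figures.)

80.6 MeV/c

γ = 1/√(1 − β²) = 1/√(1 − 0.25) = 1/√0.75 = 1/0.866025 = 1.1547.
Momentum: p = γβ·mc = 1.1547 × 0.5 × 139.6 MeV/c = 80.6 MeV/c.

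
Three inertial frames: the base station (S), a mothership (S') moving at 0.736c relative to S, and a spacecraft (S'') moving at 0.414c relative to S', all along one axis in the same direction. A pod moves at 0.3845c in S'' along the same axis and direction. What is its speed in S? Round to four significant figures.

Apply u = (u'+v)/(1+u'v) twice. Pod in the mothership frame: (0.3845+0.414)/(1+0.3845·0.414) = 0.7985/1.159183 = 0.68885c.
That velocity, transformed to the rest frame of the base station: (0.68885+0.736)/(1+0.68885·0.736) = 1.42485/1.5069936 = 0.94549c.

0.9455c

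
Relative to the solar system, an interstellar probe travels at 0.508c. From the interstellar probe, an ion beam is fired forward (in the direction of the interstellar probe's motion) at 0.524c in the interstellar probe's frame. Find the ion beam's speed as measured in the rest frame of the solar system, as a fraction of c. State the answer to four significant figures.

In units of c, u = (u' + v)/(1 + u'v) with u' = 0.524 and v = 0.508.
Numerator: 0.524 + 0.508 = 1.032. Denominator: 1 + (0.524)(0.508) = 1.266192.
u = 1.032/1.266192 = 0.81504, so the speed is 0.8150c.

0.8150c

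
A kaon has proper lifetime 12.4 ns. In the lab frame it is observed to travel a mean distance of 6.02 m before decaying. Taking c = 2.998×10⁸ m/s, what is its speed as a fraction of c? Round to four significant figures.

Let x = d/(cτ) = 6.020 m / (2.998×10⁸ m/s × 1.240×10^-8 s) = 1.6194. Since d = βγcτ, x = βγ = β/√(1−β²).
Solving: β² = x²/(1+x²) = 2.62246/3.62246 = 0.723945, so β = 0.8508.

0.8508c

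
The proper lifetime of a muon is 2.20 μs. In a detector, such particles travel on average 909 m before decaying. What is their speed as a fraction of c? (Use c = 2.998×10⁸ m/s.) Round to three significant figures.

Let x = d/(cτ) = 909.0 m / (2.998×10⁸ m/s × 2.200×10^-6 s) = 1.3782. Since d = βγcτ, x = βγ = β/√(1−β²).
Solving: β² = x²/(1+x²) = 1.89944/2.89944 = 0.655106, so β = 0.809.

0.809c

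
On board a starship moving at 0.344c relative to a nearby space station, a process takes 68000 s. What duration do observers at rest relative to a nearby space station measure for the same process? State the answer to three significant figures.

72400 s

With β = 0.344, γ = 1/√(1 − 0.344²) = 1/√0.881664 = 1.065.
The onboard clock measures proper time, so the interval in the rest frame of a nearby space station is dilated: Δt = γ·Δτ = 1.065 × 68000 s = 72400 s.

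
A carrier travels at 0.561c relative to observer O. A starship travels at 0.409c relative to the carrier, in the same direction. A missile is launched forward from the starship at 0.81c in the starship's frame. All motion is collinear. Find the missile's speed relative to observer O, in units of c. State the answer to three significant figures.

0.976c

First combine the missile and starship (S''→S'): u₁ = (0.81 + 0.409)/(1 + 0.81×0.409) = 1.219/1.33129 = 0.91565.
Then combine with the carrier (S'→S): u = (0.91565 + 0.561)/(1 + 0.91565×0.561) = 1.47665/1.51367965 = 0.97554.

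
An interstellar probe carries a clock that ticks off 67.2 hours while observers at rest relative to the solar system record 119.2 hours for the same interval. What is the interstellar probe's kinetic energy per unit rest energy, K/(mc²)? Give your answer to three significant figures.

0.774

The time-dilation ratio gives γ = 119.2/67.2 = 1.77381.
Since K = (γ−1)mc², K/(mc²) = 1.77381 − 1 = 0.774.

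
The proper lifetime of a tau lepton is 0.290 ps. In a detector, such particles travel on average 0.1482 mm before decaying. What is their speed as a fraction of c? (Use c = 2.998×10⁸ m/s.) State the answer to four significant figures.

Lab distance = (lab lifetime)·v = γτ·βc, so βγ = d/(cτ) = 1.482×10^-4/(2.998×10⁸ × 2.900×10^-13) = 1.7046.
With βγ = 1.7046: γ² = 1 + (βγ)² = 3.90566, and β = (βγ)/γ = 1.7046/1.97627 = 0.8625.

0.8625c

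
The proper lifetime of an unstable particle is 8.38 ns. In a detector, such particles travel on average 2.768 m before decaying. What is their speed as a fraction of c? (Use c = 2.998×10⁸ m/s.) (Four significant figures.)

0.7405c

d = βγcτ ⇒ βγ = d/(cτ) = 2.768 m / (2.512324 m) = 1.1018.
β = (βγ)/√(1+(βγ)²) = 1.1018/√2.21396 = 0.7405.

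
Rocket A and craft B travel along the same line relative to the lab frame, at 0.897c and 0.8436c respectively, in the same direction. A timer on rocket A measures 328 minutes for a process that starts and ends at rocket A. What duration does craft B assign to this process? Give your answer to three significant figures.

336 minutes

Transform rocket A's velocity into craft B's frame: (0.897 − 0.8436)/(1 − 0.897·0.8436) = 0.0534/0.2432908, so the relative speed is 0.21949c.
γ for this relative speed: γ = 1/√(1 − 0.0481759) = 1.025.
Rocket A's interval is proper; time dilation gives Δt_B = γΔτ = 1.025 × 328 minutes = 336 minutes.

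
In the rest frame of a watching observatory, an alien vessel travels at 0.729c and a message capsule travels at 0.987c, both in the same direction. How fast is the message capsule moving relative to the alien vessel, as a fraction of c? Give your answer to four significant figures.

Transform to the alien vessel's frame: u' = (u − v)/(1 − uv/c²).
u' = (0.987 − 0.729)/(1 − 0.987×0.729) = 0.258/0.280477 = 0.91986.
Speed in the alien vessel's frame: 0.9199c (in the same direction).

0.9199c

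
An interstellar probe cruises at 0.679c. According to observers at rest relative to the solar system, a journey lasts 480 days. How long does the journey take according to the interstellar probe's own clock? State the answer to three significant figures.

With β = 0.679, γ = 1/√(1 − 0.679²) = 1/√0.538959 = 1.3621.
The interstellar probe's clock runs slow as seen from the solar system, so Δτ = Δt/γ = 480/1.3621 = 352 days.

352 days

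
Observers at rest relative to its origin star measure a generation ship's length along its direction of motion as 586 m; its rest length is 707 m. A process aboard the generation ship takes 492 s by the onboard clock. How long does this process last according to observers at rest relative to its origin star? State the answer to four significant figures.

From L = L₀/γ: γ = 707/586 = 1.20648.
The same γ dilates the second interval: 1.20648 × 492 s = 593.6 s.

593.6 s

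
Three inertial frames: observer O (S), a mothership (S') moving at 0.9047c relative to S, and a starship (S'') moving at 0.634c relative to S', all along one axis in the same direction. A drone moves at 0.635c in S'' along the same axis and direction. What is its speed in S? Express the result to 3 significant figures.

Apply u = (u'+v)/(1+u'v) twice. Drone in the mothership frame: (0.635+0.634)/(1+0.635·0.634) = 1.269/1.40259 = 0.90475c.
That velocity, transformed to the rest frame of observer O: (0.90475+0.9047)/(1+0.90475·0.9047) = 1.80945/1.818527325 = 0.99501c.

0.995c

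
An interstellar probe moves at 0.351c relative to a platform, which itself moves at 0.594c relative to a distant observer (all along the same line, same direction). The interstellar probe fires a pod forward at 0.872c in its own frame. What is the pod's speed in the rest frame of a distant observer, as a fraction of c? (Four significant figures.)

Compose velocities in two stages. Stage 1 (into S'): u₁ = (0.872+0.351)/(1+0.872×0.351) = 0.9364.
Stage 2 (into S): u = (0.9364+0.594)/(1+0.9364×0.594) = 0.98341, so the speed is 0.9834c.

0.9834c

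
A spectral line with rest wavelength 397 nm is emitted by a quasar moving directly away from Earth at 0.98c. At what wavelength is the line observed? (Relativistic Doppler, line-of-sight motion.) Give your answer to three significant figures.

Relativistic Doppler for wavelength: λ_obs = λ_src · √((1+β)/(1−β)).
With β = 0.98: factor = √(1.98/0.02) = 9.9499.
λ_obs = 397 × 9.9499 = 3950 nm.

3950 nm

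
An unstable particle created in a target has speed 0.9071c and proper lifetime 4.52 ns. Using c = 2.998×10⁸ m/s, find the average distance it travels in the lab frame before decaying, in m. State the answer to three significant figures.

2.92 m

Lorentz factor: γ = (1 − 0.82283041)^(−1/2) = 2.3758.
Lab-frame lifetime: Δt = γτ = 2.3758 × 4.52 ns = 10.739 ns.
Distance: d = vΔt = 0.9071 × 2.998×10⁸ m/s × 1.0739×10^-8 s = 2.92 m.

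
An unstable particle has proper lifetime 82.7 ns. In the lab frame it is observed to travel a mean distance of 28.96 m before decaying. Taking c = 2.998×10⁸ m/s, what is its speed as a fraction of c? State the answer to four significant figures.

Lab distance = (lab lifetime)·v = γτ·βc, so βγ = d/(cτ) = 28.96/(2.998×10⁸ × 8.270×10^-8) = 1.168.
With βγ = 1.168: γ² = 1 + (βγ)² = 2.36422, and β = (βγ)/γ = 1.168/1.5376 = 0.7596.

0.7596c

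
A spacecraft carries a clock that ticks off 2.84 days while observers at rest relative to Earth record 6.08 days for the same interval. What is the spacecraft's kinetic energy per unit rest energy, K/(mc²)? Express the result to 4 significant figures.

1.141

From Δt = γΔτ: γ = 6.08/2.84 = 2.14085.
K/(mc²) = γ − 1 = 2.14085 − 1 = 1.141.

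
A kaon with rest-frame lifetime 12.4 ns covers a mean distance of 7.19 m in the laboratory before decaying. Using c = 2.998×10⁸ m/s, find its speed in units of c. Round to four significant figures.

0.8883c

d = βγcτ ⇒ βγ = d/(cτ) = 7.190 m / (3.71752 m) = 1.9341.
β = (βγ)/√(1+(βγ)²) = 1.9341/√4.74074 = 0.8883.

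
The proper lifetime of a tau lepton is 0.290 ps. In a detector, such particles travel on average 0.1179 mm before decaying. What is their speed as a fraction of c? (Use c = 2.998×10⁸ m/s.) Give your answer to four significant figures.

Let x = d/(cτ) = 1.179×10^-4 m / (2.998×10⁸ m/s × 2.900×10^-13 s) = 1.3561. Since d = βγcτ, x = βγ = β/√(1−β²).
Solving: β² = x²/(1+x²) = 1.83901/2.83901 = 0.647765, so β = 0.8048.

0.8048c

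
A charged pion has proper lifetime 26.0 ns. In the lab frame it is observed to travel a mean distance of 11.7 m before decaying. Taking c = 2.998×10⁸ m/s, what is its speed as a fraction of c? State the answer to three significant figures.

0.832c

Lab distance = (lab lifetime)·v = γτ·βc, so βγ = d/(cτ) = 11.70/(2.998×10⁸ × 2.600×10^-8) = 1.501.
With βγ = 1.501: γ² = 1 + (βγ)² = 3.253, and β = (βγ)/γ = 1.501/1.80361 = 0.832.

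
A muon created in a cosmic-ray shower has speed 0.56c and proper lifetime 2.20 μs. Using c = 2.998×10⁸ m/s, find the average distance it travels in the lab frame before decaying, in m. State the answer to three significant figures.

446 m

γ = 1/√(1 − β²) = 1/√(1 − 0.3136) = 1/√0.6864 = 1/0.828493 = 1.207.
Lab-frame lifetime: Δt = γτ = 1.207 × 2.20 μs = 2.6554 μs.
Distance: d = vΔt = 0.56 × 2.998×10⁸ m/s × 2.6554×10^-6 s = 446 m.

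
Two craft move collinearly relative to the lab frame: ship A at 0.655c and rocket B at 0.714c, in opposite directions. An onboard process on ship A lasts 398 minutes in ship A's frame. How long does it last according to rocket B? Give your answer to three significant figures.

Transform ship A's velocity into rocket B's frame: (0.655 + 0.714)/(1 + 0.655·0.714) = 1.369/1.46767, so the relative speed is 0.93277c.
γ for this relative speed: γ = 1/√(1 − 0.87006) = 2.7741.
The clock on ship A records proper time, so rocket B measures Δt = γΔτ = 2.7741 × 398 = 1100 minutes.

1100 minutes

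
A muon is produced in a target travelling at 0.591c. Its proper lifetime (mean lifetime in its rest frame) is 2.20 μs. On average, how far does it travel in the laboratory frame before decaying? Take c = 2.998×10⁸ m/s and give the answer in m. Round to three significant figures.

483 m

β² = 0.349281, so γ = 1/√0.650719 = 1.2397.
Lab-frame lifetime: Δt = γτ = 1.2397 × 2.20 μs = 2.7273 μs.
Distance: d = vΔt = 0.591 × 2.998×10⁸ m/s × 2.7273×10^-6 s = 483 m.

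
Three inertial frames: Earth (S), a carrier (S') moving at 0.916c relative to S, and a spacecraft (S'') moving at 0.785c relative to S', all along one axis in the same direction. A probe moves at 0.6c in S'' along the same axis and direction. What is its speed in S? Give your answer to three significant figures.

0.997c

Apply u = (u'+v)/(1+u'v) twice. Probe in the carrier frame: (0.6+0.785)/(1+0.6·0.785) = 1.385/1.471 = 0.94154c.
That velocity, transformed to the rest frame of Earth: (0.94154+0.916)/(1+0.94154·0.916) = 1.85754/1.86245064 = 0.99736c.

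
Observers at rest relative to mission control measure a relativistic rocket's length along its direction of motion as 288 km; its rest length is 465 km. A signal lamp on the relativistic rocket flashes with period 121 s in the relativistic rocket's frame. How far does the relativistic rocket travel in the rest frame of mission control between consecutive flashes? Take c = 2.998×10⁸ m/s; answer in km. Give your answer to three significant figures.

4.60×10^7 km

Length contraction gives γ = L₀/L = 465/288 = 1.61458.
β = √(1 − 1/γ²) = 0.78511. Lab-frame period = γτ = 1.61458×121 s = 195.36 s. Distance = βc × γτ = 0.78511 × 2.998×10⁸ m/s × 195.36 s = 4.5983×10^10 m = 4.60×10^7 km.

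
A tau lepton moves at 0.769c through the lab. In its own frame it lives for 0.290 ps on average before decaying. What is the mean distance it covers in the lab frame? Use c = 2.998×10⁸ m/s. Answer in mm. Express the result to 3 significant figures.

γ = 1/√(1 − β²) = 1/√(1 − 0.591361) = 1/√0.408639 = 1/0.639249 = 1.5643.
Lab-frame lifetime: Δt = γτ = 1.5643 × 0.290 ps = 0.45365 ps.
Distance: d = vΔt = 0.769 × 2.998×10⁸ m/s × 4.5365×10^-13 s = 1.05×10^-4 m = 0.105 mm.

0.105 mm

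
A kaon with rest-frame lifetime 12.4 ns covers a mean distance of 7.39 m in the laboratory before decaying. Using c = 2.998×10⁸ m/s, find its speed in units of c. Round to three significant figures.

0.893c

Let x = d/(cτ) = 7.390 m / (2.998×10⁸ m/s × 1.240×10^-8 s) = 1.9879. Since d = βγcτ, x = βγ = β/√(1−β²).
Solving: β² = x²/(1+x²) = 3.95175/4.95175 = 0.798051, so β = 0.893.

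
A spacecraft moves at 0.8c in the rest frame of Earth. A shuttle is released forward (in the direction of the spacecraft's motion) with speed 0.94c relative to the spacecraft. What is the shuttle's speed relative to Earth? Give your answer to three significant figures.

0.993c

Relativistic velocity addition: u = (u' + v)/(1 + u'v/c²), with u' = 0.94c and v = 0.8c.
Numerator: 0.94 + 0.8 = 1.74. Denominator: 1 + (0.94)(0.8) = 1.752.
u = 1.74/1.752 = 0.99315, so the speed is 0.993c.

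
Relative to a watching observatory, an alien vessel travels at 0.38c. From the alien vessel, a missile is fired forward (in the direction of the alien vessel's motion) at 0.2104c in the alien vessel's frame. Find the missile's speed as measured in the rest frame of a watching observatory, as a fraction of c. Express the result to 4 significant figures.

In units of c, u = (u' + v)/(1 + u'v) with u' = 0.2104 and v = 0.38.
Numerator: 0.2104 + 0.38 = 0.5904. Denominator: 1 + (0.2104)(0.38) = 1.079952.
u = 0.5904/1.079952 = 0.54669, so the speed is 0.5467c.

0.5467c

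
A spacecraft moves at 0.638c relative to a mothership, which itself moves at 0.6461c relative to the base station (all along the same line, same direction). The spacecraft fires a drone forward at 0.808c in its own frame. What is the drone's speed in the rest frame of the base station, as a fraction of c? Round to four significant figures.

First combine the drone and spacecraft (S''→S'): u₁ = (0.808 + 0.638)/(1 + 0.808×0.638) = 1.446/1.515504 = 0.95414.
Then combine with the mothership (S'→S): u = (0.95414 + 0.6461)/(1 + 0.95414×0.6461) = 1.60024/1.616469854 = 0.98996.

0.9900c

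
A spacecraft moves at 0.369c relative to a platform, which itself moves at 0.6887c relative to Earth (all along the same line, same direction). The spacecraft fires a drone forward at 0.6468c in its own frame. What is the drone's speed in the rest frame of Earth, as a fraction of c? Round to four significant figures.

First combine the drone and spacecraft (S''→S'): u₁ = (0.6468 + 0.369)/(1 + 0.6468×0.369) = 1.0158/1.2386692 = 0.82007.
Then combine with the platform (S'→S): u = (0.82007 + 0.6887)/(1 + 0.82007×0.6887) = 1.50877/1.564782209 = 0.9642.

0.9642c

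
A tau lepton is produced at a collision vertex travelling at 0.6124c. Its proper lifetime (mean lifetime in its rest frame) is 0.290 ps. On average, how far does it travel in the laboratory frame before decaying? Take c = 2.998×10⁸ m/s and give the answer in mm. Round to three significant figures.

With β = 0.6124, γ = 1/√(1 − 0.6124²) = 1/√0.62496624 = 1.2649.
Lab-frame lifetime: Δt = γτ = 1.2649 × 0.290 ps = 0.36682 ps.
Distance: d = vΔt = 0.6124 × 2.998×10⁸ m/s × 3.6682×10^-13 s = 6.73×10^-5 m = 0.0673 mm.

0.0673 mm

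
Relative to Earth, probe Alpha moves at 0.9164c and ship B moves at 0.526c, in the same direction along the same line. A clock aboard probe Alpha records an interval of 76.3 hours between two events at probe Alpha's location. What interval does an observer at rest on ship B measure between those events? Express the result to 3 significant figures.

Transform probe Alpha's velocity into ship B's frame: (0.9164 − 0.526)/(1 − 0.9164·0.526) = 0.3904/0.5179736, so the relative speed is 0.75371c.
At |u| = 0.75371c, γ = (1 − 0.568079)^(−1/2) = 1.5216.
The clock on probe Alpha records proper time, so ship B measures Δt = γΔτ = 1.5216 × 76.3 = 116 hours.

116 hours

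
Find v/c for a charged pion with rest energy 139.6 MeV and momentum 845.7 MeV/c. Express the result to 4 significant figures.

βγ = pc/(mc²) = 845.7/139.6 = 6.058.
Since γ² = 1 + (βγ)² = 37.6994, γ = √37.6994 = 6.13998, and β = (βγ)/γ = 6.058/6.13998 = 0.9866.

0.9866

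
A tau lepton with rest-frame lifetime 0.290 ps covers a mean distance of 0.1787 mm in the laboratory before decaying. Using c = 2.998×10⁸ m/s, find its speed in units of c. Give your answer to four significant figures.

0.8992c

d = βγcτ ⇒ βγ = d/(cτ) = 1.787×10^-4 m / (8.6942×10^-5 m) = 2.0554.
β = (βγ)/√(1+(βγ)²) = 2.0554/√5.22467 = 0.8992.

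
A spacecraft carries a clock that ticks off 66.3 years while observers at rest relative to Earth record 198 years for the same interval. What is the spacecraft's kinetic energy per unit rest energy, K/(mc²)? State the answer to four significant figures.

1.986

From Δt = γΔτ: γ = 198/66.3 = 2.98643.
K/(mc²) = γ − 1 = 2.98643 − 1 = 1.986.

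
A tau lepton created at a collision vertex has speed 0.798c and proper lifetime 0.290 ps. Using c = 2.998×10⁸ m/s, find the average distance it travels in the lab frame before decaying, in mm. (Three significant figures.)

0.115 mm

With β = 0.798, γ = 1/√(1 − 0.798²) = 1/√0.363196 = 1.6593.
Lab-frame lifetime: Δt = γτ = 1.6593 × 0.290 ps = 0.4812 ps.
Distance: d = vΔt = 0.798 × 2.998×10⁸ m/s × 4.8120×10^-13 s = 1.15×10^-4 m = 0.115 mm.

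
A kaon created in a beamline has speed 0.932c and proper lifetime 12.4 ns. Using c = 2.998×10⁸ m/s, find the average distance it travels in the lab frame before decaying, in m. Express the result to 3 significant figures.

Lorentz factor: γ = (1 − 0.868624)^(−1/2) = 2.7589.
Lab-frame lifetime: Δt = γτ = 2.7589 × 12.4 ns = 34.21 ns.
Distance: d = vΔt = 0.932 × 2.998×10⁸ m/s × 3.4210×10^-8 s = 9.56 m.

9.56 m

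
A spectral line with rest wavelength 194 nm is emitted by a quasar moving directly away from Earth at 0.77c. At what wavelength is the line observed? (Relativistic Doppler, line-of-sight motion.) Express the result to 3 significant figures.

Relativistic Doppler for wavelength: λ_obs = λ_src · √((1+β)/(1−β)).
With β = 0.77: factor = √(1.77/0.23) = 2.7741.
λ_obs = 194 × 2.7741 = 538 nm.

538 nm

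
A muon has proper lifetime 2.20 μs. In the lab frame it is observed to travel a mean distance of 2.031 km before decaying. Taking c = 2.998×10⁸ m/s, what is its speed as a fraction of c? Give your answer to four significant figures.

Let x = d/(cτ) = 2031 m / (2.998×10⁸ m/s × 2.200×10^-6 s) = 3.0793. Since d = βγcτ, x = βγ = β/√(1−β²).
Solving: β² = x²/(1+x²) = 9.48209/10.48209 = 0.904599, so β = 0.9511.

0.9511c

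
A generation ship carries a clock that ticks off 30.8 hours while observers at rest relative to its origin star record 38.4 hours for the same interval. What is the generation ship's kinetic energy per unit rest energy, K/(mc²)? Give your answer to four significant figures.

From Δt = γΔτ: γ = 38.4/30.8 = 1.24675.
Since K = (γ−1)mc², K/(mc²) = 1.24675 − 1 = 0.2468.

0.2468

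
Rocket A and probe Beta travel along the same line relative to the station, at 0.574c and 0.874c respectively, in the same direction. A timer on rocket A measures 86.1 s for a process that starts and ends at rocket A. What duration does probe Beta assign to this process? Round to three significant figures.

The velocity of rocket A relative to probe Beta is (0.574 − 0.874)c / (1 − 0.574×0.874) = −0.60202c; relative speed 0.60202c.
γ for this relative speed: γ = 1/√(1 − 0.362428) = 1.2524.
Rocket A's interval is proper; time dilation gives Δt_B = γΔτ = 1.2524 × 86.1 s = 108 s.

108 s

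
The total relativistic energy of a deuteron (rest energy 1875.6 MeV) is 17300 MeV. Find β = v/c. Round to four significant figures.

Total energy E = γmc² gives γ = 17300/1875.6 = 9.2237.
Hence β = √(1 − 1/γ²) = √(1 − 0.0117541) = √0.9882459 = 0.9941.

0.9941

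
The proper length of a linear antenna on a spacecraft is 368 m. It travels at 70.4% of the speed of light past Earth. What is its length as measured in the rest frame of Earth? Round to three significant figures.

γ = 1/√(1 − β²) = 1/√(1 − 0.495616) = 1/√0.504384 = 1/0.7102 = 1.4081.
Length contraction: L = L₀/γ = 368/1.4081 = 261 m.

261 m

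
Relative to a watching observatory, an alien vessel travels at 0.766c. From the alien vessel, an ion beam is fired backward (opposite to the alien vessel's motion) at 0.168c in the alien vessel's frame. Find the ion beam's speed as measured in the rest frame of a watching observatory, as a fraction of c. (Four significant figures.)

Relativistic velocity addition: u = (u' + v)/(1 + u'v/c²), with u' = −0.168c and v = 0.766c.
Numerator: −0.168 + 0.766 = 0.598. Denominator: 1 + (−0.168)(0.766) = 0.871312.
u = 0.598/0.871312 = 0.68632, so the speed is 0.6863c.

0.6863c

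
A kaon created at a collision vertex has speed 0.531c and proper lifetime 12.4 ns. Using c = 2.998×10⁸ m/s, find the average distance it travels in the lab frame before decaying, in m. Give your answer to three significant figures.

With β = 0.531, γ = 1/√(1 − 0.531²) = 1/√0.718039 = 1.1801.
Lab-frame lifetime: Δt = γτ = 1.1801 × 12.4 ns = 14.633 ns.
Distance: d = vΔt = 0.531 × 2.998×10⁸ m/s × 1.4633×10^-8 s = 2.33 m.

2.33 m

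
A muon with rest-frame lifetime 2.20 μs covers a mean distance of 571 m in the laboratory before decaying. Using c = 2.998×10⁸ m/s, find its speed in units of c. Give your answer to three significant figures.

d = βγcτ ⇒ βγ = d/(cτ) = 571.0 m / (659.56 m) = 0.86573.
β = (βγ)/√(1+(βγ)²) = 0.86573/√1.749488 = 0.655.

0.655c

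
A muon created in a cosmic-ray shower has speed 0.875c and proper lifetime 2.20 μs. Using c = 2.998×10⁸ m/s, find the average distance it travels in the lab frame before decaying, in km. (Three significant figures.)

1.19 km

Lorentz factor: γ = (1 − 0.765625)^(−1/2) = 2.0656.
Lab-frame lifetime: Δt = γτ = 2.0656 × 2.20 μs = 4.5443 μs.
Distance: d = vΔt = 0.875 × 2.998×10⁸ m/s × 4.5443×10^-6 s = 1190 m = 1.19 km.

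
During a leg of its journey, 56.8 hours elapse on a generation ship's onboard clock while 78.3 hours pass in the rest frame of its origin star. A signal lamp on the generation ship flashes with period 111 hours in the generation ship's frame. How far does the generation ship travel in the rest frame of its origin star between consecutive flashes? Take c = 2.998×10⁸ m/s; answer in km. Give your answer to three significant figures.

From Δt = γΔτ: γ = 78.3/56.8 = 1.37852.
β = √(1 − 1/γ²) = 0.68831. Lab-frame period = γτ = 1.37852×111 hours = 153.02 hours. Distance = βc × γτ = 0.68831 × 2.998×10⁸ m/s × 550872 s = 1.1368×10^14 m = 1.14×10^11 km.

1.14×10^11 km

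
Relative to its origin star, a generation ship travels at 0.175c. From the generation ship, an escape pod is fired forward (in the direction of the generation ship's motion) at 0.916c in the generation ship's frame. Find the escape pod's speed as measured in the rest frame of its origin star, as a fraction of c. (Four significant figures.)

In units of c, u = (u' + v)/(1 + u'v) with u' = 0.916 and v = 0.175.
Numerator: 0.916 + 0.175 = 1.091. Denominator: 1 + (0.916)(0.175) = 1.1603.
u = 1.091/1.1603 = 0.94027, so the speed is 0.9403c.

0.9403c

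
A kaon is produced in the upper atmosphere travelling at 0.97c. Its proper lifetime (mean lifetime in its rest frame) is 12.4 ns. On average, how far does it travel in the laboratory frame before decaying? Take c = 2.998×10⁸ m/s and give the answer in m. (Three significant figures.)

β² = 0.9409, so γ = 1/√0.0591 = 4.1135.
Lab-frame lifetime: Δt = γτ = 4.1135 × 12.4 ns = 51.007 ns.
Distance: d = vΔt = 0.97 × 2.998×10⁸ m/s × 5.1007×10^-8 s = 14.8 m.

14.8 m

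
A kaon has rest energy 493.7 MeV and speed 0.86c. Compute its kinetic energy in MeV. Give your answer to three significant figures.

474 MeV

γ = 1/√(1 − β²) = 1/√(1 − 0.7396) = 1/√0.2604 = 1/0.510294 = 1.95965.
Kinetic energy: K = (γ − 1)mc² = (1.95965 − 1) × 493.7 MeV = 0.95965 × 493.7 = 474 MeV.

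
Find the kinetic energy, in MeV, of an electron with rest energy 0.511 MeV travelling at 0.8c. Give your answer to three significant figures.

0.341 MeV

With β = 0.8, γ = 1/√(1 − 0.8²) = 1/√0.36 = 1.66667.
Kinetic energy: K = (γ − 1)mc² = (1.66667 − 1) × 0.511 MeV = 0.66667 × 0.511 = 0.341 MeV.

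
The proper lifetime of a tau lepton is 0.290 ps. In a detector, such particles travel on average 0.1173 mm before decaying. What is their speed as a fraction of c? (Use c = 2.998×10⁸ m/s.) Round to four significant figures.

0.8034c

Let x = d/(cτ) = 1.173×10^-4 m / (2.998×10⁸ m/s × 2.900×10^-13 s) = 1.3492. Since d = βγcτ, x = βγ = β/√(1−β²).
Solving: β² = x²/(1+x²) = 1.82034/2.82034 = 0.645433, so β = 0.8034.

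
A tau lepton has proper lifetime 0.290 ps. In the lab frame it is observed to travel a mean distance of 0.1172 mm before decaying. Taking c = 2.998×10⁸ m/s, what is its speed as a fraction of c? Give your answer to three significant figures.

Lab distance = (lab lifetime)·v = γτ·βc, so βγ = d/(cτ) = 1.172×10^-4/(2.998×10⁸ × 2.900×10^-13) = 1.348.
With βγ = 1.348: γ² = 1 + (βγ)² = 2.8171, and β = (βγ)/γ = 1.348/1.67842 = 0.803.

0.803c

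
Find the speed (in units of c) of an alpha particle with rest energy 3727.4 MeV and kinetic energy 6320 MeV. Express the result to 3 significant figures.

0.929c

K = (γ−1)mc², so γ = 1 + 6320/3727.4 = 2.6956.
Then v/c = √(1 − γ⁻²) = √(1 − 0.137622) = √0.862378 = 0.929.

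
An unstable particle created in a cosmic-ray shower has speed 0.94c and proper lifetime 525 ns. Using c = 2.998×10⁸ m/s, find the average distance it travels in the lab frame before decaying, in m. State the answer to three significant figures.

γ = 1/√(1 − β²) = 1/√(1 − 0.8836) = 1/√0.1164 = 1/0.341174 = 2.9311.
Lab-frame lifetime: Δt = γτ = 2.9311 × 525 ns = 1538.8 ns.
Distance: d = vΔt = 0.94 × 2.998×10⁸ m/s × 1.5388×10^-6 s = 434 m.

434 m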